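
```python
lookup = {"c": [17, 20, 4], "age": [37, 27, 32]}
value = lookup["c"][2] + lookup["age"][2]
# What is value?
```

Trace:
`lookup = {"c": [17, 20, 4], "age": [37, 27, 32]}` → lookup = {'c': [17, 20, 4], 'age': [37, 27, 32]}
`value = lookup["c"][2] + lookup["age"][2]` → value = 36
So value = 36

Answer: 36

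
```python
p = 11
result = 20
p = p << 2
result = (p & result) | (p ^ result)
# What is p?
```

Trace:
`p = 11` → p = 11
`result = 20` → result = 20
`p = p << 2` → p = 44
`result = (p & result) | (p ^ result)` → result = 60
So p = 44

Answer: 44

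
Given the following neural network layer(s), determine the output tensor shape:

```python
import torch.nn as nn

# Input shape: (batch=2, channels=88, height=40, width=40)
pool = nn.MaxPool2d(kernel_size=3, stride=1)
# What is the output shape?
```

Input: (2, 88, 40, 40) -> Output: (2, 88, 38, 38)

Answer: (2, 88, 38, 38)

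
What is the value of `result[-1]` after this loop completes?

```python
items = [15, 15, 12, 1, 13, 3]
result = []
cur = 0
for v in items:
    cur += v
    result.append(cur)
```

Cumulative sum ends at 59
`result` takes the values: [] → [15] → [15, 30] → [15, 30, 42] → [15, 30, 42, 43] → [15, 30, 42, 43, 56] → [15, 30, 42, 43, 56, 59]
So `result[-1]` = 59

Answer: 59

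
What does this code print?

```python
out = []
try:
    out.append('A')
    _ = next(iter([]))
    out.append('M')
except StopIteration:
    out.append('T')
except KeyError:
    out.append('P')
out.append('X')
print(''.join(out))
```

Execution trace: 'A' (try body) → 'T' (except StopIteration) → 'X' (after the try/except). Output: ATX

Answer: ATX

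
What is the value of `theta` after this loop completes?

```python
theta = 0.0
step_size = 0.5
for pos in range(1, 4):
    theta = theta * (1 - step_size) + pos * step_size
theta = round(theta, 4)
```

Moving average with lr=0.5
`theta` takes the values: 0.0 → 0.5 → 1.25 → 2.125

Answer: 2.125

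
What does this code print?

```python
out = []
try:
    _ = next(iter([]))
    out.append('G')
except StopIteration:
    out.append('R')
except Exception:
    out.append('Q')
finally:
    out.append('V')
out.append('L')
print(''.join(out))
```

Execution trace: 'R' (except StopIteration) → 'V' (finally) → 'L' (after the try/except). Output: RVL

Answer: RVL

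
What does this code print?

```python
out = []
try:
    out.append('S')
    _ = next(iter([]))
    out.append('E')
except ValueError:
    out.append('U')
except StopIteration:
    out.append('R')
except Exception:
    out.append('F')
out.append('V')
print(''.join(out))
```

Execution trace: 'S' (try body) → 'R' (except StopIteration) → 'V' (after the try/except). Output: SRV

Answer: SRV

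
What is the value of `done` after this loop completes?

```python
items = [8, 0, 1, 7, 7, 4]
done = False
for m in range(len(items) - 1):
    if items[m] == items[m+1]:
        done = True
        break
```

Check consecutive duplicates in [8, 0, 1, 7, 7, 4]
`done` takes the values: False → True

Answer: True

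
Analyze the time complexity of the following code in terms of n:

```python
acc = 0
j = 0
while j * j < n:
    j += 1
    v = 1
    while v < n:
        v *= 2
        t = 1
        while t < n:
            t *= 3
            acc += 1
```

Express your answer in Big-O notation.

Each loop level contributes: √n × log n × log n. Multiplying the contributions gives O(√n log² n).

Answer: O(√n log² n)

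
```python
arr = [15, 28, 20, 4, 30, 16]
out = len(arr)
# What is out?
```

Trace:
`arr = [15, 28, 20, 4, 30, 16]` → arr = [15, 28, 20, 4, 30, 16]
`out = len(arr)` → out = 6
So out = 6

Answer: 6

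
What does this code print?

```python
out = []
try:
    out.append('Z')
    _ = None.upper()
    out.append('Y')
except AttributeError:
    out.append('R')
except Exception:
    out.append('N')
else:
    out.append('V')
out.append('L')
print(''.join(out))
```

Execution trace: 'Z' (try body) → 'R' (except AttributeError) → 'L' (after the try/except). Output: ZRL

Answer: ZRL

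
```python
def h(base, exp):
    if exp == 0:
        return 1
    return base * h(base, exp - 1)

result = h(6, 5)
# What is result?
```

h(6, 5) = 6 * 6 * 6 * 6 * 6 = 7776

Answer: 7776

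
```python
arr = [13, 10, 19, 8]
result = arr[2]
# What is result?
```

Trace:
`arr = [13, 10, 19, 8]` → arr = [13, 10, 19, 8]
`result = arr[2]` → result = 19
So result = 19

Answer: 19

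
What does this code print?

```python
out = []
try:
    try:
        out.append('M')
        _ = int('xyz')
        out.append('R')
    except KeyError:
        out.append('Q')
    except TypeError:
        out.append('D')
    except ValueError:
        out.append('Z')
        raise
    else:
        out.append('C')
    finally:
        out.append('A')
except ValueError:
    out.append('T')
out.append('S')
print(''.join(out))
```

Execution trace: 'M' (inner try body) → 'Z' (inner except ValueError) → 'A' (inner finally) → 'T' (outer except ValueError) → 'S' (after the try/except). Output: MZATS

Answer: MZATS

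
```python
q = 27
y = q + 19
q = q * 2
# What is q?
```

Trace:
`q = 27` → q = 27
`y = q + 19` → y = 46
`q = q * 2` → q = 54
So q = 54

Answer: 54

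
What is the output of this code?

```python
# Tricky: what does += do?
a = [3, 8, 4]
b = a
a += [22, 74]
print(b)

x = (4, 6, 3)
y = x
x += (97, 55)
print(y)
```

Key concept: += behavior differs for mutable vs immutable.
Step by step:
`a = [3, 8, 4]` → a = [3, 8, 4]
`b = a` → b = [3, 8, 4] (same object as a)
`a += [22, 74]` → a = [3, 8, 4, 22, 74] (same object as b); b = [3, 8, 4, 22, 74] (same object as a)
`print(b)` → prints [3, 8, 4, 22, 74]
`x = (4, 6, 3)` → x = (4, 6, 3)
`y = x` → y = (4, 6, 3)
`x += (97, 55)` → x = (4, 6, 3, 97, 55)
`print(y)` → prints (4, 6, 3)

Answer:
[3, 8, 4, 22, 74]
(4, 6, 3)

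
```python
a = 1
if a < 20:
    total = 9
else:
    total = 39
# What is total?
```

Trace:
`a = 1` → a = 1
`if a < 20: ...` → a < 20 is True → total = 9
So total = 9

Answer: 9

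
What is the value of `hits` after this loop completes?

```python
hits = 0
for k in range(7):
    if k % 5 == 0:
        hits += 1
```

Count numbers divisible by 5 in range(7)
`hits` takes the values: 0 → 1 → 2

Answer: 2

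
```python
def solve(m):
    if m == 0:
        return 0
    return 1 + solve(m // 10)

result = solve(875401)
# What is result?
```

Count of digits of 875401: 6

Answer: 6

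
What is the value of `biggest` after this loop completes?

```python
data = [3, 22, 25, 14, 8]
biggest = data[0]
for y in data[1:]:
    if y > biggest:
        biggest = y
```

Maximum of [3, 22, 25, 14, 8]
`biggest` takes the values: 3 → 22 → 25

Answer: 25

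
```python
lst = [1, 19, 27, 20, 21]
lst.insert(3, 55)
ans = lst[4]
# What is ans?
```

Trace:
`lst = [1, 19, 27, 20, 21]` → lst = [1, 19, 27, 20, 21]
`lst.insert(3, 55)` → lst = [1, 19, 27, 55, 20, 21]
`ans = lst[4]` → ans = 20
So ans = 20

Answer: 20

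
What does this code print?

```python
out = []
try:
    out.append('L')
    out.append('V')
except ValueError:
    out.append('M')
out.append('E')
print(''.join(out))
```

Execution trace: 'L' (try body) → 'V' (try body, no exception) → 'E' (after the try/except). Output: LVE

Answer: LVE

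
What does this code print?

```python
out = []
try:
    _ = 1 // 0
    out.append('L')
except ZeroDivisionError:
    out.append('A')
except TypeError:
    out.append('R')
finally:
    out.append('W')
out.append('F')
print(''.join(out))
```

Execution trace: 'A' (except ZeroDivisionError) → 'W' (finally) → 'F' (after the try/except). Output: AWF

Answer: AWF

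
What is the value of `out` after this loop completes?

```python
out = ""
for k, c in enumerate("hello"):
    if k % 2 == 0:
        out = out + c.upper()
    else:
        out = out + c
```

Uppercase even positions in 'hello'
`out` takes the values: "" → "H" → "He" → "HeL" → "HeLl" → "HeLlO"

Answer: "HeLlO"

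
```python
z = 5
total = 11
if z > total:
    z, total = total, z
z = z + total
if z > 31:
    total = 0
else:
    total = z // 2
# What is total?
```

Trace:
`z = 5` → z = 5
`total = 11` → total = 11
`if z > total: ...` → z > total is False → no variable changes
`z = z + total` → z = 16
`if z > 31: ...` → z > 31 is False, take else branch → total = 8
So total = 8

Answer: 8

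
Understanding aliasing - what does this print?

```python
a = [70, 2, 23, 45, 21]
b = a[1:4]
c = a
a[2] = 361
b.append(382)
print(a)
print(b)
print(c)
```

Key concept: slice vs alias.
Step by step:
`a = [70, 2, 23, 45, 21]` → a = [70, 2, 23, 45, 21]
`b = a[1:4]` → b = [2, 23, 45]
`c = a` → c = [70, 2, 23, 45, 21] (same object as a)
`a[2] = 361` → a = [70, 2, 361, 45, 21] (same object as c); c = [70, 2, 361, 45, 21] (same object as a)
`b.append(382)` → b = [2, 23, 45, 382]
`print(a)` → prints [70, 2, 361, 45, 21]
`print(b)` → prints [2, 23, 45, 382]
`print(c)` → prints [70, 2, 361, 45, 21]

Answer:
[70, 2, 361, 45, 21]
[2, 23, 45, 382]
[70, 2, 361, 45, 21]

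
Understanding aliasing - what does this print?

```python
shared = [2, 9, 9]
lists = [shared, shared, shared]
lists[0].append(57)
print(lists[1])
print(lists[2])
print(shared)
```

Key concept: list of same reference.
Step by step:
`shared = [2, 9, 9]` → shared = [2, 9, 9]
`lists = [shared, shared, shared]` → lists = [[2, 9, 9], [2, 9, 9], [2, 9, 9]]
`lists[0].append(57)` → shared = [2, 9, 9, 57]; lists = [[2, 9, 9, 57], [2, 9, 9, 57], [2, 9, 9, 57]]
`print(lists[1])` → prints [2, 9, 9, 57]
`print(lists[2])` → prints [2, 9, 9, 57]
`print(shared)` → prints [2, 9, 9, 57]

Answer:
[2, 9, 9, 57]
[2, 9, 9, 57]
[2, 9, 9, 57]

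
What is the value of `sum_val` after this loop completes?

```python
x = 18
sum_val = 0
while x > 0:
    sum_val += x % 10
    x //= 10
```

Sum digits of 18
`sum_val` takes the values: 0 → 8 → 9

Answer: 9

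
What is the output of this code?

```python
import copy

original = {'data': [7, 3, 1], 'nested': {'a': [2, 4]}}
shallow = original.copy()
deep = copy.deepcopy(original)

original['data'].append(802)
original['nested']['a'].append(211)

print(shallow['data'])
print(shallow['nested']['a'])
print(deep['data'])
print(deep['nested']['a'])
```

Key concept: comparing shallow vs deep copy.
Step by step:
`original = {'data': [7, 3, 1], 'nested': {'a': [2, 4]}}` → original = {'data': [7, 3, 1], 'nested': {'a': [2, 4]}}
`shallow = original.copy()` → shallow = {'data': [7, 3, 1], 'nested': {'a': [2, 4]}}
`deep = copy.deepcopy(original)` → deep = {'data': [7, 3, 1], 'nested': {'a': [2, 4]}}
`original['data'].append(802)` → original = {'data': [7, 3, 1, 802], 'nested': {'a': [2, 4]}}; shallow = {'data': [7, 3, 1, 802], 'nested': {'a': [2, 4]}}
`original['nested']['a'].append(211)` → original = {'data': [7, 3, 1, 802], 'nested': {'a': [2, 4, 211]}}; shallow = {'data': [7, 3, 1, 802], 'nested': {'a': [2, 4, 211]}}
`print(shallow['data'])` → prints [7, 3, 1, 802]
`print(shallow['nested']['a'])` → prints [2, 4, 211]
`print(deep['data'])` → prints [7, 3, 1]
`print(deep['nested']['a'])` → prints [2, 4]

Answer:
[7, 3, 1, 802]
[2, 4, 211]
[7, 3, 1]
[2, 4]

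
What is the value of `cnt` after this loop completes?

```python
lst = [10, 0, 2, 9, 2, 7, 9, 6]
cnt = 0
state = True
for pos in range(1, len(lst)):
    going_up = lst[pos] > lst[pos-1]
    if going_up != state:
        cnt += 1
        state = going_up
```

Count direction changes in [10, 0, 2, 9, 2, 7, 9, 6]
`cnt` takes the values: 0 → 1 → 2 → 3 → 4 → 5

Answer: 5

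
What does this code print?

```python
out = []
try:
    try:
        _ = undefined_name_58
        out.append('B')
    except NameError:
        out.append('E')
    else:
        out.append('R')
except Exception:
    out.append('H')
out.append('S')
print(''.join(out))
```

Execution trace: 'E' (inner except NameError) → 'S' (after the try/except). Output: ES

Answer: ES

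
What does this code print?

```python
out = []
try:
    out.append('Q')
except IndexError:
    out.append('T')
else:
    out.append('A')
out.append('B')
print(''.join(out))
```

Execution trace: 'Q' (try body, no exception) → 'A' (else) → 'B' (after the try/except). Output: QAB

Answer: QAB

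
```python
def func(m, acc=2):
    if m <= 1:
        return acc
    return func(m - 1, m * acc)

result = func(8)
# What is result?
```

Accumulator trace (n, acc): (8, 2) -> (7, 16) -> (6, 112) -> (5, 672) -> (4, 3360) -> (3, 13440) -> (2, 40320) -> (1, 80640) -> return 80640

Answer: 80640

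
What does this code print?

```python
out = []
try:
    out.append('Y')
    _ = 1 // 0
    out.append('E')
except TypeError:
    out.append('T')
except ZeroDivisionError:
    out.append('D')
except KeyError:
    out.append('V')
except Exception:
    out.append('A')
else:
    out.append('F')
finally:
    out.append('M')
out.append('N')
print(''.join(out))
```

Execution trace: 'Y' (try body) → 'D' (except ZeroDivisionError) → 'M' (finally) → 'N' (after the try/except). Output: YDMN

Answer: YDMN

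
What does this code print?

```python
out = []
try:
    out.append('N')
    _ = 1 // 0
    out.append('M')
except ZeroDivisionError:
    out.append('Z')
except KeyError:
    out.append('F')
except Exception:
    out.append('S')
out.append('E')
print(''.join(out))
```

Execution trace: 'N' (try body) → 'Z' (except ZeroDivisionError) → 'E' (after the try/except). Output: NZE

Answer: NZE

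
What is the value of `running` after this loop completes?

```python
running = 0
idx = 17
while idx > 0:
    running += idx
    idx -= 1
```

Sum 17 down to 1
`running` takes the values: 0 → 17 → 33 → 48 → 62 → 75 → 87 → 98 → 108 → 117 → 125 → 132 → 138 → 143 → 147 → 150 → 152 → 153

Answer: 153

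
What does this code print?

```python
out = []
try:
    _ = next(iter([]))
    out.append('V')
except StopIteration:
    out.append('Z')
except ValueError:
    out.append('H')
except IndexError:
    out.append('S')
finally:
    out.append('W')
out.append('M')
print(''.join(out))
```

Execution trace: 'Z' (except StopIteration) → 'W' (finally) → 'M' (after the try/except). Output: ZWM

Answer: ZWM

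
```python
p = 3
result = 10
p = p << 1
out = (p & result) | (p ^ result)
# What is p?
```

Trace:
`p = 3` → p = 3
`result = 10` → result = 10
`p = p << 1` → p = 6
`out = (p & result) | (p ^ result)` → out = 14
So p = 6

Answer: 6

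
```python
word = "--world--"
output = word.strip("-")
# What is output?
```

Trace:
`word = "--world--"` → word = '--world--'
`output = word.strip("-")` → output = 'world'
So output = 'world'

Answer: 'world'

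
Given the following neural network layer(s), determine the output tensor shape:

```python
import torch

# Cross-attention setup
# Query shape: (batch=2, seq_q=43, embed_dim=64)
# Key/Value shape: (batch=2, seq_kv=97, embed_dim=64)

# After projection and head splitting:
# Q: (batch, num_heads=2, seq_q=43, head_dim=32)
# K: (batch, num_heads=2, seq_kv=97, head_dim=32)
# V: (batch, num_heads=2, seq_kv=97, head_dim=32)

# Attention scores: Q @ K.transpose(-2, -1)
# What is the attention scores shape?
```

Input: (2, 43, 64) -> Output: (2, 2, 43, 97)

Answer: (2, 2, 43, 97)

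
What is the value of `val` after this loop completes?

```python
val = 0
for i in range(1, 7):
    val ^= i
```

XOR of 1 to 6
`val` takes the values: 0 → 1 → 3 → 0 → 4 → 1 → 7

Answer: 7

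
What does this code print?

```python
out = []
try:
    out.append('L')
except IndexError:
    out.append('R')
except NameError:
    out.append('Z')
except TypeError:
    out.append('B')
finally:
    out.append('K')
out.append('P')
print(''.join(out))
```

Execution trace: 'L' (try body, no exception) → 'K' (finally) → 'P' (after the try/except). Output: LKP

Answer: LKP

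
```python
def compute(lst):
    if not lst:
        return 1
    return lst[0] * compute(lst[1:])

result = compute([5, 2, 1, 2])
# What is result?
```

Product over [5, 2, 1, 2] = 5 * 2 * 1 * 2 = 20

Answer: 20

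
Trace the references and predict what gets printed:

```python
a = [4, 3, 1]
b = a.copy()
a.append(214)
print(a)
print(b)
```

Key concept: list.copy() creates independent copy.
Step by step:
`a = [4, 3, 1]` → a = [4, 3, 1]
`b = a.copy()` → b = [4, 3, 1]
`a.append(214)` → a = [4, 3, 1, 214]
`print(a)` → prints [4, 3, 1, 214]
`print(b)` → prints [4, 3, 1]

Answer:
[4, 3, 1, 214]
[4, 3, 1]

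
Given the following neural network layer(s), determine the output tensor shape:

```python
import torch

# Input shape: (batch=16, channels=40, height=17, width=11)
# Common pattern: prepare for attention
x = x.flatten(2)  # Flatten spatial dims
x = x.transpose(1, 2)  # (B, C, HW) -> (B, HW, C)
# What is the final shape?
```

Input: (16, 40, 17, 11) -> after flatten(2): (16, 40, 187) -> Output: (16, 187, 40)

Answer: (16, 187, 40)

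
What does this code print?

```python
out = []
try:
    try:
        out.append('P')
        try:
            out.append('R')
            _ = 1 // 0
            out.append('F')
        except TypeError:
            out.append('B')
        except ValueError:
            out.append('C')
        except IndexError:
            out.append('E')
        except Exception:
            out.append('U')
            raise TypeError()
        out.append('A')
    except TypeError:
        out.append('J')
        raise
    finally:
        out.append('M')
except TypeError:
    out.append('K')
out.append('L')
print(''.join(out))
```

Execution trace: 'P' (try body) → 'R' (inner try body) → 'U' (inner except Exception) → 'J' (except TypeError) → 'M' (finally) → 'K' (outer except TypeError) → 'L' (after the try/except). Output: PRUJMKL

Answer: PRUJMKL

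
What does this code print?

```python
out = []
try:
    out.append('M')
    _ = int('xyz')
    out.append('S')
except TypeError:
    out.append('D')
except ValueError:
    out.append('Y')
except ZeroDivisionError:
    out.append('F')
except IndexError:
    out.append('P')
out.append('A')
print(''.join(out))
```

Execution trace: 'M' (try body) → 'Y' (except ValueError) → 'A' (after the try/except). Output: MYA

Answer: MYA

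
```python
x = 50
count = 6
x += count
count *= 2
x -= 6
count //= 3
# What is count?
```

Trace:
`x = 50` → x = 50
`count = 6` → count = 6
`x += count` → x = 56
`count *= 2` → count = 12
`x -= 6` → x = 50
`count //= 3` → count = 4
So count = 4

Answer: 4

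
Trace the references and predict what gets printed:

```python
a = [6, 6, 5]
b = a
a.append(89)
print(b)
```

Key concept: basic list aliasing.
Step by step:
`a = [6, 6, 5]` → a = [6, 6, 5]
`b = a` → b = [6, 6, 5] (same object as a)
`a.append(89)` → a = [6, 6, 5, 89] (same object as b); b = [6, 6, 5, 89] (same object as a)
`print(b)` → prints [6, 6, 5, 89]

Answer: [6, 6, 5, 89]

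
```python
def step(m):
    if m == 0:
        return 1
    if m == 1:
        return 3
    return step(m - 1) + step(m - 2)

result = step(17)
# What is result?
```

Build up from base cases: step(0)=1, step(1)=3, step(2)=4, step(3)=7, step(4)=11, step(5)=18, step(6)=29, ..., step(17)=5778

Answer: 5778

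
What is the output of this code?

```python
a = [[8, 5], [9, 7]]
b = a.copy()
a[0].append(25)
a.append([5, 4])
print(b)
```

Key concept: shallow copy with nested lists.
Step by step:
`a = [[8, 5], [9, 7]]` → a = [[8, 5], [9, 7]]
`b = a.copy()` → b = [[8, 5], [9, 7]]
`a[0].append(25)` → a = [[8, 5, 25], [9, 7]]; b = [[8, 5, 25], [9, 7]]
`a.append([5, 4])` → a = [[8, 5, 25], [9, 7], [5, 4]]
`print(b)` → prints [[8, 5, 25], [9, 7]]

Answer: [[8, 5, 25], [9, 7]]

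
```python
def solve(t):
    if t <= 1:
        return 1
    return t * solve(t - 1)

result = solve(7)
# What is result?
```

solve(7) = 7 * 6 * 5 * 4 * 3 * 2 * 1 = 5040

Answer: 5040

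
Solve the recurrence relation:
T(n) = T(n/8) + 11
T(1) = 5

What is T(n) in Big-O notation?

Each step divides n by 8 and adds 11. After log_8(n) steps we reach T(1)=5. So T(n) = 11·log_8(n) + 5 = O(log n).

Answer: O(log n)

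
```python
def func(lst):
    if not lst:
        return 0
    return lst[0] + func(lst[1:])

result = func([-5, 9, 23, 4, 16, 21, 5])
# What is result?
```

(-5) + 9 + 23 + 4 + 16 + 21 + 5 + 0 = 73

Answer: 73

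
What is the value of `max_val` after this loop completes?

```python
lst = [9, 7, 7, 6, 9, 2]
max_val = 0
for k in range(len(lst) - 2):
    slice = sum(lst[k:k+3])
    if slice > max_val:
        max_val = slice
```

Max sum of 3-element window in [9, 7, 7, 6, 9, 2]
`max_val` takes the values: 0 → 23

Answer: 23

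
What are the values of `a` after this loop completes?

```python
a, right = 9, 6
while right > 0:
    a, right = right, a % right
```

GCD of 9 and 6
`a` takes the values: 9 → 6 → 3

Answer: 3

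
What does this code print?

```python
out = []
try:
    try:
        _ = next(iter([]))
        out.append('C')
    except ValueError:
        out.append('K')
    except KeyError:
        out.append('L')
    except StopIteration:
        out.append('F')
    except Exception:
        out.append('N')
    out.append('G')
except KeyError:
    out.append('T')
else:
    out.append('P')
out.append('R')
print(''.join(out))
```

Execution trace: 'F' (inner except StopIteration) → 'G' (try body, no exception) → 'P' (else) → 'R' (after the try/except). Output: FGPR

Answer: FGPR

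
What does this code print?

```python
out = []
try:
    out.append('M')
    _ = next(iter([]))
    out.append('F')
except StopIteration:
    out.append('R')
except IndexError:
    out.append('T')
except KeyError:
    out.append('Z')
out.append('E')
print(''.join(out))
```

Execution trace: 'M' (try body) → 'R' (except StopIteration) → 'E' (after the try/except). Output: MRE

Answer: MRE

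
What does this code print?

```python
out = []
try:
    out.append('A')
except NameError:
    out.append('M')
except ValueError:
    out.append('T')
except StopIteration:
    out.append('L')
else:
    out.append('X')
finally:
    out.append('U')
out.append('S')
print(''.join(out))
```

Execution trace: 'A' (try body, no exception) → 'X' (else) → 'U' (finally) → 'S' (after the try/except). Output: AXUS

Answer: AXUS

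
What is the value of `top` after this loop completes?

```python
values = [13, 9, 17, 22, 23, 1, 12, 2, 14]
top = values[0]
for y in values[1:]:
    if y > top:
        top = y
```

Maximum of [13, 9, 17, 22, 23, 1, 12, 2, 14]
`top` takes the values: 13 → 17 → 22 → 23

Answer: 23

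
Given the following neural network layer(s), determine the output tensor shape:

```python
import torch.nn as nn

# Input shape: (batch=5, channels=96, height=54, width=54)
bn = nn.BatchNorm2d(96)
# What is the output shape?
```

Input: (5, 96, 54, 54) -> Output: (5, 96, 54, 54)

Answer: (5, 96, 54, 54)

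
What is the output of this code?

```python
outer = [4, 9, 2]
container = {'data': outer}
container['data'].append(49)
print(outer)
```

Key concept: dict holds reference to list.
Step by step:
`outer = [4, 9, 2]` → outer = [4, 9, 2]
`container = {'data': outer}` → container = {'data': [4, 9, 2]}
`container['data'].append(49)` → outer = [4, 9, 2, 49]; container = {'data': [4, 9, 2, 49]}
`print(outer)` → prints [4, 9, 2, 49]

Answer: [4, 9, 2, 49]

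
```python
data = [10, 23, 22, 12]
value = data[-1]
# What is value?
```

Trace:
`data = [10, 23, 22, 12]` → data = [10, 23, 22, 12]
`value = data[-1]` → value = 12
So value = 12

Answer: 12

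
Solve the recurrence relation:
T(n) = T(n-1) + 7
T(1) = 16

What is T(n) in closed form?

Unrolling: T(n) = T(1) + 7·(n-1) = 16 + 7(n-1) = 7n + 9.

Answer: T(n) = 7n + 9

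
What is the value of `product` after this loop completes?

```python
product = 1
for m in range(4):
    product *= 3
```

3^4 = 81
`product` takes the values: 1 → 3 → 9 → 27 → 81

Answer: 81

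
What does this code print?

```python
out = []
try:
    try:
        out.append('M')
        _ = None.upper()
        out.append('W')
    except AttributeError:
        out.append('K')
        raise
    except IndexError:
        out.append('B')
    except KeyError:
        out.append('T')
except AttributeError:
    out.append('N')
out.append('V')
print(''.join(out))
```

Execution trace: 'M' (inner try body) → 'K' (inner except AttributeError) → 'N' (outer except AttributeError) → 'V' (after the try/except). Output: MKNV

Answer: MKNV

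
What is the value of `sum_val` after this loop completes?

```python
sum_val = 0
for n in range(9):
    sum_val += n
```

Sum of 0 to 8 = 36
`sum_val` takes the values: 0 → 1 → 3 → 6 → 10 → 15 → 21 → 28 → 36

Answer: 36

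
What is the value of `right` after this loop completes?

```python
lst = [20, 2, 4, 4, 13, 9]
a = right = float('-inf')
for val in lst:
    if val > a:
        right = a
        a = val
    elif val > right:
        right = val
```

Second largest (with repeats) in [20, 2, 4, 4, 13, 9]
`right` takes the values: -inf → 2 → 4 → 13

Answer: 13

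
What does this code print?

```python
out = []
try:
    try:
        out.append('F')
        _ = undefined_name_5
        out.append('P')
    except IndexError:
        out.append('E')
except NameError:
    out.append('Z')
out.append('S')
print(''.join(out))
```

Execution trace: 'F' (try body) → 'Z' (outer except NameError) → 'S' (after the try/except). Output: FZS

Answer: FZS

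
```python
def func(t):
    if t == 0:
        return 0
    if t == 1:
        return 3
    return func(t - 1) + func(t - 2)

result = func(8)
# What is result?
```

Build up from base cases: func(0)=0, func(1)=3, func(2)=3, func(3)=6, func(4)=9, func(5)=15, func(6)=24, ..., func(8)=63

Answer: 63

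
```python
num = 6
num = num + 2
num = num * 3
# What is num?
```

Trace:
`num = 6` → num = 6
`num = num + 2` → num = 8
`num = num * 3` → num = 24
So num = 24

Answer: 24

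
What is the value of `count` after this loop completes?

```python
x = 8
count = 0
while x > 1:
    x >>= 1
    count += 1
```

Count right shifts until 1
`count` takes the values: 0 → 1 → 2 → 3

Answer: 3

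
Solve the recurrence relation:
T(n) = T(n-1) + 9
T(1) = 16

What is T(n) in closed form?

Unrolling: T(n) = T(1) + 9·(n-1) = 16 + 9(n-1) = 9n + 7.

Answer: T(n) = 9n + 7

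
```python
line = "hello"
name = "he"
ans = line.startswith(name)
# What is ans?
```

Trace:
`line = "hello"` → line = 'hello'
`name = "he"` → name = 'he'
`ans = line.startswith(name)` → ans = True
So ans = True

Answer: True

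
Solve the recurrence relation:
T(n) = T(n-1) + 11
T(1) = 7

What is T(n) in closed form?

Unrolling: T(n) = T(1) + 11·(n-1) = 7 + 11(n-1) = 11n - 4.

Answer: T(n) = 11n - 4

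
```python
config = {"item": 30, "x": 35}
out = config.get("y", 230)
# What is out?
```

Trace:
`config = {"item": 30, "x": 35}` → config = {'item': 30, 'x': 35}
`out = config.get("y", 230)` → out = 230
So out = 230

Answer: 230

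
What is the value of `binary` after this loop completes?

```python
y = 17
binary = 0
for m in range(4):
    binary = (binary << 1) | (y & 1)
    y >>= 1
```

Reverse lowest 4 bits of 17
`binary` takes the values: 0 → 1 → 2 → 4 → 8

Answer: 8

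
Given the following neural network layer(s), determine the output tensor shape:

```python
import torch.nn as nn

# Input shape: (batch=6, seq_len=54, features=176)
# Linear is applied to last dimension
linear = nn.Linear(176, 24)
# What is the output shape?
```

Input: (6, 54, 176) -> Output: (6, 54, 24)

Answer: (6, 54, 24)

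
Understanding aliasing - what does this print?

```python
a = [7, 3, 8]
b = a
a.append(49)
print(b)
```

Key concept: basic list aliasing.
Step by step:
`a = [7, 3, 8]` → a = [7, 3, 8]
`b = a` → b = [7, 3, 8] (same object as a)
`a.append(49)` → a = [7, 3, 8, 49] (same object as b); b = [7, 3, 8, 49] (same object as a)
`print(b)` → prints [7, 3, 8, 49]

Answer: [7, 3, 8, 49]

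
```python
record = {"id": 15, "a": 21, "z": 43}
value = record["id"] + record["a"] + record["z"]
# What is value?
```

Trace:
`record = {"id": 15, "a": 21, "z": 43}` → record = {'id': 15, 'a': 21, 'z': 43}
`value = record["id"] + record["a"] + record["z"]` → value = 79
So value = 79

Answer: 79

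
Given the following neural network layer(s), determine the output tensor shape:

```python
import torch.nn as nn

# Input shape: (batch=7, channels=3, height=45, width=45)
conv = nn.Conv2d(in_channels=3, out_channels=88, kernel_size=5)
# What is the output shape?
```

Input: (7, 3, 45, 45) -> Output: (7, 88, 41, 41)

Answer: (7, 88, 41, 41)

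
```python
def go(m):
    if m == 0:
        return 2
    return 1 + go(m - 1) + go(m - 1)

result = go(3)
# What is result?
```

go(m) = 1 + 2·go(m-1), go(0)=2. Closed form: (2+1)·2^3 - 1 = 23.

Answer: 23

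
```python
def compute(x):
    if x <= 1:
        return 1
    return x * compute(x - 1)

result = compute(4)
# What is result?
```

compute(4) = 4 * 3 * 2 * 1 = 24

Answer: 24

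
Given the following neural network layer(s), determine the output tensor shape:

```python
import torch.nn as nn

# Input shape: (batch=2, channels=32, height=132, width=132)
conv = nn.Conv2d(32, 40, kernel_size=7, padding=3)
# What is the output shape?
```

Input: (2, 32, 132, 132) -> Output: (2, 40, 132, 132)

Answer: (2, 40, 132, 132)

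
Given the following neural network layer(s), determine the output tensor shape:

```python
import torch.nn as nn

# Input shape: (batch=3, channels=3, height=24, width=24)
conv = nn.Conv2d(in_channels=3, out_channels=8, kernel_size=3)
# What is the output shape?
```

Input: (3, 3, 24, 24) -> Output: (3, 8, 22, 22)

Answer: (3, 8, 22, 22)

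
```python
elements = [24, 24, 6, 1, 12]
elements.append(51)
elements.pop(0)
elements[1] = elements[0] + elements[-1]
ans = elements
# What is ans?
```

Trace:
`elements = [24, 24, 6, 1, 12]` → elements = [24, 24, 6, 1, 12]
`elements.append(51)` → elements = [24, 24, 6, 1, 12, 51]
`elements.pop(0)` → elements = [24, 6, 1, 12, 51]
`elements[1] = elements[0] + elements[-1]` → elements = [24, 75, 1, 12, 51]
`ans = elements` → ans = [24, 75, 1, 12, 51]
So ans = [24, 75, 1, 12, 51]

Answer: [24, 75, 1, 12, 51]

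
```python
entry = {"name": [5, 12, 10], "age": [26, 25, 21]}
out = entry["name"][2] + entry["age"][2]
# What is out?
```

Trace:
`entry = {"name": [5, 12, 10], "age": [26, 25, 21]}` → entry = {'name': [5, 12, 10], 'age': [26, 25, 21]}
`out = entry["name"][2] + entry["age"][2]` → out = 31
So out = 31

Answer: 31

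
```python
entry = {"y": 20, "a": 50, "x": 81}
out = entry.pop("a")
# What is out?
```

Trace:
`entry = {"y": 20, "a": 50, "x": 81}` → entry = {'y': 20, 'a': 50, 'x': 81}
`out = entry.pop("a")` → entry = {'y': 20, 'x': 81}; out = 50
So out = 50

Answer: 50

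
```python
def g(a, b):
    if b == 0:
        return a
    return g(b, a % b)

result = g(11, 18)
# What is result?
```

g(11, 18) -> g(18, 11) -> g(11, 7) -> g(7, 4) -> g(4, 3) -> g(3, 1) -> g(1, 0) -> 1

Answer: 1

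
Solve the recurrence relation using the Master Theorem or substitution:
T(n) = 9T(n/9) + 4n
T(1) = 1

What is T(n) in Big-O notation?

By Master Theorem: a=9, b=9, f(n)=4n. Since log_9(9) = 1 and f(n) = Θ(n^1), Case 2 applies. T(n) = O(n log n).

Answer: O(n log n)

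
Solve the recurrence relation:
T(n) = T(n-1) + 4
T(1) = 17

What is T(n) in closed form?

Unrolling: T(n) = T(1) + 4·(n-1) = 17 + 4(n-1) = 4n + 13.

Answer: T(n) = 4n + 13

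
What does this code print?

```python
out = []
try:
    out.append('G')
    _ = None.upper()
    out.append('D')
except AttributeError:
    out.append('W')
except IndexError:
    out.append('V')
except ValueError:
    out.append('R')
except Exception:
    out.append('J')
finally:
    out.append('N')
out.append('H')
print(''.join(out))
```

Execution trace: 'G' (try body) → 'W' (except AttributeError) → 'N' (finally) → 'H' (after the try/except). Output: GWNH

Answer: GWNH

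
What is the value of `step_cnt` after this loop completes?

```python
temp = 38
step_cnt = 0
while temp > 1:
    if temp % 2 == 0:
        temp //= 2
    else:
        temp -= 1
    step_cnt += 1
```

Steps to reduce 38 to 1
`step_cnt` takes the values: 0 → 1 → 2 → 3 → 4 → 5 → 6 → 7

Answer: 7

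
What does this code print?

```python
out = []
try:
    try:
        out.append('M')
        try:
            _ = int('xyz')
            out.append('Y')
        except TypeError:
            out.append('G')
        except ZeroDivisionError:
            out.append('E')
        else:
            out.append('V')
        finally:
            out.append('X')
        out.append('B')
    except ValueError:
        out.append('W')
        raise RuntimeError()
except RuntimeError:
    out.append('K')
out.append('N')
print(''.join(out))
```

Execution trace: 'M' (try body) → 'X' (inner finally) → 'W' (except ValueError) → 'K' (outer except RuntimeError) → 'N' (after the try/except). Output: MXWKN

Answer: MXWKN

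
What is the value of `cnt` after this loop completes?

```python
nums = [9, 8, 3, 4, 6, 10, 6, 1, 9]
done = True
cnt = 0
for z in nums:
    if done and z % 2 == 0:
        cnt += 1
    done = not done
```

Count even values at even positions
`cnt` takes the values: 0 → 1 → 2

Answer: 2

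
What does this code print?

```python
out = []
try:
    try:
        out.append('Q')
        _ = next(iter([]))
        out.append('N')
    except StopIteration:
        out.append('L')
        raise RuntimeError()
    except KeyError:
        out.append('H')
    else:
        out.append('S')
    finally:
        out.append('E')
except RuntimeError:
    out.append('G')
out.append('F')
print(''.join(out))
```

Execution trace: 'Q' (inner try body) → 'L' (inner except StopIteration) → 'E' (inner finally) → 'G' (outer except RuntimeError) → 'F' (after the try/except). Output: QLEGF

Answer: QLEGF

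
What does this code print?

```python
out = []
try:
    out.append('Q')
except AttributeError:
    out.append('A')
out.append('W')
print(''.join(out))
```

Execution trace: 'Q' (try body, no exception) → 'W' (after the try/except). Output: QW

Answer: QW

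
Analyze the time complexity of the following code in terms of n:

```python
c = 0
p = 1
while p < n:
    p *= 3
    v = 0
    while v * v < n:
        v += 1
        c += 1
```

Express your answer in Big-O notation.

Each loop level contributes: log n × √n. Multiplying the contributions gives O(√n log n).

Answer: O(√n log n)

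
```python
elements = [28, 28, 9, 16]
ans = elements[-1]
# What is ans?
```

Trace:
`elements = [28, 28, 9, 16]` → elements = [28, 28, 9, 16]
`ans = elements[-1]` → ans = 16
So ans = 16

Answer: 16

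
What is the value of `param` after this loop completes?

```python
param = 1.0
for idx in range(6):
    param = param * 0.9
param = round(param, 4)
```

Exponential decay: 1.0 * 0.9^6
`param` takes the values: 1.0 → 0.9 → 0.81 → 0.729 → 0.6561 → 0.59049 → 0.531441 → 0.5314

Answer: 0.5314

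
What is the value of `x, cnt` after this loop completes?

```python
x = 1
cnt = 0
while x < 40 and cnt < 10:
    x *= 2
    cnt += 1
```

Double until >= 40 or 10 iterations
`x, cnt` takes the values: (1, 0) → (2, 0) → (2, 1) → (4, 1) → (4, 2) → (8, 2) → (8, 3) → (16, 3) → (16, 4) → (32, 4) → (32, 5) → (64, 5) → (64, 6)

Answer: 64, 6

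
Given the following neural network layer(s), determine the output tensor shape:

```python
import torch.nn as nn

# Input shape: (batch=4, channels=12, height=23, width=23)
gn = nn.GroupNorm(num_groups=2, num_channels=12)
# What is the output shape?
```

Input: (4, 12, 23, 23) -> Output: (4, 12, 23, 23)

Answer: (4, 12, 23, 23)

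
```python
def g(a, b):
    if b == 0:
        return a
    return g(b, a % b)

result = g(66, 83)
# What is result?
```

g(66, 83) -> g(83, 66) -> g(66, 17) -> g(17, 15) -> g(15, 2) -> g(2, 1) -> g(1, 0) -> 1

Answer: 1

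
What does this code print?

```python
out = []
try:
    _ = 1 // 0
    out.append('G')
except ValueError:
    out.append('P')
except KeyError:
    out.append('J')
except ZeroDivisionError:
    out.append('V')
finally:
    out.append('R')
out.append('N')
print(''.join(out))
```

Execution trace: 'V' (except ZeroDivisionError) → 'R' (finally) → 'N' (after the try/except). Output: VRN

Answer: VRN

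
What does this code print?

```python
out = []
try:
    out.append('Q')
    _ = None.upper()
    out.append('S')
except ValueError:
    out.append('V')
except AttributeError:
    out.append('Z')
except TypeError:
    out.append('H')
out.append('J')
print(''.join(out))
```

Execution trace: 'Q' (try body) → 'Z' (except AttributeError) → 'J' (after the try/except). Output: QZJ

Answer: QZJ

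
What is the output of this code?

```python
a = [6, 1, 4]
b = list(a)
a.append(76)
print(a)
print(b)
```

Key concept: list() constructor creates copy.
Step by step:
`a = [6, 1, 4]` → a = [6, 1, 4]
`b = list(a)` → b = [6, 1, 4]
`a.append(76)` → a = [6, 1, 4, 76]
`print(a)` → prints [6, 1, 4, 76]
`print(b)` → prints [6, 1, 4]

Answer:
[6, 1, 4, 76]
[6, 1, 4]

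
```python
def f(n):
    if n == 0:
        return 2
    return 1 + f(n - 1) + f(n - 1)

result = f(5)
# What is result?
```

f(n) = 1 + 2·f(n-1), f(0)=2. Closed form: (2+1)·2^5 - 1 = 95.

Answer: 95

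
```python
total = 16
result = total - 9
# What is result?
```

Trace:
`total = 16` → total = 16
`result = total - 9` → result = 7
So result = 7

Answer: 7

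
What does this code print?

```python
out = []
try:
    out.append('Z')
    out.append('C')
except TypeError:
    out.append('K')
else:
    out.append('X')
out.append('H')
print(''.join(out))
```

Execution trace: 'Z' (try body) → 'C' (try body, no exception) → 'X' (else) → 'H' (after the try/except). Output: ZCXH

Answer: ZCXH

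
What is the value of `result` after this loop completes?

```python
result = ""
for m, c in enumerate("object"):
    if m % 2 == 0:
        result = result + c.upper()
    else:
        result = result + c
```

Uppercase even positions in 'object'
`result` takes the values: "" → "O" → "Ob" → "ObJ" → "ObJe" → "ObJeC" → "ObJeCt"

Answer: "ObJeCt"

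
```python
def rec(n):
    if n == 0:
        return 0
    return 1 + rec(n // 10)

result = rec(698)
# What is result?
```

Count of digits of 698: 3

Answer: 3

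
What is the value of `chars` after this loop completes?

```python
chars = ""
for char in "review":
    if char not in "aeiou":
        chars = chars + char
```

Remove vowels from 'review'
`chars` takes the values: "" → "r" → "rv" → "rvw"

Answer: "rvw"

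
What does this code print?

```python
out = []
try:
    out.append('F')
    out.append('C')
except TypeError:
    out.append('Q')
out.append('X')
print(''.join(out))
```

Execution trace: 'F' (try body) → 'C' (try body, no exception) → 'X' (after the try/except). Output: FCX

Answer: FCX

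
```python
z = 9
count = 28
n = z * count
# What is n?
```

Trace:
`z = 9` → z = 9
`count = 28` → count = 28
`n = z * count` → n = 252
So n = 252

Answer: 252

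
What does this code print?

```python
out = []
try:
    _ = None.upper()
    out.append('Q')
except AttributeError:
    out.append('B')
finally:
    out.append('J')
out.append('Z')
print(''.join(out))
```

Execution trace: 'B' (except AttributeError) → 'J' (finally) → 'Z' (after the try/except). Output: BJZ

Answer: BJZ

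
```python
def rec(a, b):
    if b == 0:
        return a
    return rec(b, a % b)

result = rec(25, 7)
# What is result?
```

rec(25, 7) -> rec(7, 4) -> rec(4, 3) -> rec(3, 1) -> rec(1, 0) -> 1

Answer: 1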